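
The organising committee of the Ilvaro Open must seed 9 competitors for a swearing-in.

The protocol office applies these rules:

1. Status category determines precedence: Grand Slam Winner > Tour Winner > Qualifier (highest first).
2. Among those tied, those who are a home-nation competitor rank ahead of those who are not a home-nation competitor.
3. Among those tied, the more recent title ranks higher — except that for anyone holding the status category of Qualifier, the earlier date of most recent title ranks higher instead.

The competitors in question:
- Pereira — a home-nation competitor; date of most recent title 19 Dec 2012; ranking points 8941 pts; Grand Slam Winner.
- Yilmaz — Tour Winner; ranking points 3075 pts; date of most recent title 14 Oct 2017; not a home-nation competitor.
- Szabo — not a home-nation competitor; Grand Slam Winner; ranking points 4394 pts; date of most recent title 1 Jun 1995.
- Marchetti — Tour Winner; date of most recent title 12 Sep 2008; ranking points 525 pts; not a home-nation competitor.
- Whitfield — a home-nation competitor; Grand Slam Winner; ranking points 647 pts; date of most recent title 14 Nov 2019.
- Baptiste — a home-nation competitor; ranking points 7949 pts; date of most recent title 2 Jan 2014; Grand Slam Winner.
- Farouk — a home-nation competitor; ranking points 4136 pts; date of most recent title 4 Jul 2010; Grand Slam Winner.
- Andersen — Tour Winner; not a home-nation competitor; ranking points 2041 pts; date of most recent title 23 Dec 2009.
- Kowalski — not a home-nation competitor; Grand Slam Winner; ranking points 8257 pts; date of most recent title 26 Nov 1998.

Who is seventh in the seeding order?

By status category: Whitfield, Baptiste, Pereira, Farouk, Kowalski and Szabo (Grand Slam Winner); then Yilmaz, Andersen and Marchetti (Tour Winner).
Among Whitfield, Baptiste, Pereira, Farouk, Kowalski and Szabo, a home-nation competitor before not a home-nation competitor: Whitfield, Baptiste, Pereira and Farouk (a home-nation competitor) before Kowalski and Szabo (not a home-nation competitor).
Among Whitfield, Baptiste, Pereira and Farouk, by date of most recent title (later first): Whitfield (14 Nov 2019) before Baptiste (2 Jan 2014) before Pereira (19 Dec 2012) before Farouk (4 Jul 2010).
Among Kowalski and Szabo, by date of most recent title (later first): Kowalski (26 Nov 1998) before Szabo (1 Jun 1995).
Yilmaz, Andersen and Marchetti are each not a home-nation competitor, so the next rule applies.
Among Yilmaz, Andersen and Marchetti, by date of most recent title (later first): Yilmaz (14 Oct 2017) before Andersen (23 Dec 2009) before Marchetti (12 Sep 2008).
Order: Whitfield, Baptiste, Pereira, Farouk, Kowalski, Szabo, Yilmaz, Andersen, Marchetti.

Yilmaz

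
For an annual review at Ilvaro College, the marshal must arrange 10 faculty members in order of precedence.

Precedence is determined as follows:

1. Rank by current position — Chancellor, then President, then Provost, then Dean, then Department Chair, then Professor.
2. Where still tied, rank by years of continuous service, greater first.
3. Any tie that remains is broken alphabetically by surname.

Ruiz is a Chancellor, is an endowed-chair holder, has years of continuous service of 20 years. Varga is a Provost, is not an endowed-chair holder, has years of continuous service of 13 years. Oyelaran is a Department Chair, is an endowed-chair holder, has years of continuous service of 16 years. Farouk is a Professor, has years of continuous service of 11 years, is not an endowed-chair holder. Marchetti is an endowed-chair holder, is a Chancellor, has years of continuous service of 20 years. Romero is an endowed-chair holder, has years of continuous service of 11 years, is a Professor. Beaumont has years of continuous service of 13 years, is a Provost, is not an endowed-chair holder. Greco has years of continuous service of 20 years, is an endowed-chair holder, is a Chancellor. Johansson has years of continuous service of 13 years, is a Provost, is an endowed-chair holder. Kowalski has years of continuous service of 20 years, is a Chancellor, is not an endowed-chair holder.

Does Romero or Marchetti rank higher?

By current position: Greco, Kowalski, Marchetti and Ruiz (Chancellor); then Beaumont, Johansson and Varga (Provost); then Oyelaran (Department Chair); then Farouk and Romero (Professor).
Greco, Kowalski, Marchetti and Ruiz all have years of continuous service 20 years, so the next rule applies.
Among Greco, Kowalski, Marchetti and Ruiz, alphabetically by surname: Greco before Kowalski before Marchetti before Ruiz.
Beaumont, Johansson and Varga all have years of continuous service 13 years, so the next rule applies.
Among Beaumont, Johansson and Varga, alphabetically by surname: Beaumont before Johansson before Varga.
Farouk and Romero both have years of continuous service 11 years, so the next rule applies.
Among Farouk and Romero, alphabetically by surname: Farouk before Romero.
So Marchetti takes precedence.

Marchetti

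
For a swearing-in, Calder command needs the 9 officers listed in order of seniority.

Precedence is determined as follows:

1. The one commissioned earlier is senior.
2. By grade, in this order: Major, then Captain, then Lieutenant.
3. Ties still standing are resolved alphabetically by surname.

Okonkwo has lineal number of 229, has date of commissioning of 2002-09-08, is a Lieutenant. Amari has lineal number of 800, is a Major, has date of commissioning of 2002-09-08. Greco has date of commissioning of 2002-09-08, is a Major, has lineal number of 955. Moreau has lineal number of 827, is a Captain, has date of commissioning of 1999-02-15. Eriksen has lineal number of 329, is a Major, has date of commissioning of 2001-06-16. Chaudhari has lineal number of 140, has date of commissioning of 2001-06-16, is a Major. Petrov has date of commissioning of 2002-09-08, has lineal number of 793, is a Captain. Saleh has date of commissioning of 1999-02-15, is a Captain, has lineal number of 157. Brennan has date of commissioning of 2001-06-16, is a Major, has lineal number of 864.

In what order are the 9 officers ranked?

Moreau, Saleh, Brennan, Chaudhari, Eriksen, Amari, Greco, Petrov, Okonkwo

By date of commissioning (earlier first): Moreau and Saleh (both 1999-02-15); then Brennan, Chaudhari and Eriksen (each 2001-06-16); then Amari, Greco, Petrov and Okonkwo (each 2002-09-08).
Moreau and Saleh are each Captain, so the next rule applies.
Among Moreau and Saleh, alphabetically by surname: Moreau before Saleh.
Brennan, Chaudhari and Eriksen are each Major, so the next rule applies.
Among Brennan, Chaudhari and Eriksen, alphabetically by surname: Brennan before Chaudhari before Eriksen.
Among Amari, Greco, Petrov and Okonkwo, by grade: Amari and Greco (Major) before Petrov (Captain) before Okonkwo (Lieutenant).
Among Amari and Greco, alphabetically by surname: Amari before Greco.
Full order: Moreau, Saleh, Brennan, Chaudhari, Eriksen, Amari, Greco, Petrov, Okonkwo.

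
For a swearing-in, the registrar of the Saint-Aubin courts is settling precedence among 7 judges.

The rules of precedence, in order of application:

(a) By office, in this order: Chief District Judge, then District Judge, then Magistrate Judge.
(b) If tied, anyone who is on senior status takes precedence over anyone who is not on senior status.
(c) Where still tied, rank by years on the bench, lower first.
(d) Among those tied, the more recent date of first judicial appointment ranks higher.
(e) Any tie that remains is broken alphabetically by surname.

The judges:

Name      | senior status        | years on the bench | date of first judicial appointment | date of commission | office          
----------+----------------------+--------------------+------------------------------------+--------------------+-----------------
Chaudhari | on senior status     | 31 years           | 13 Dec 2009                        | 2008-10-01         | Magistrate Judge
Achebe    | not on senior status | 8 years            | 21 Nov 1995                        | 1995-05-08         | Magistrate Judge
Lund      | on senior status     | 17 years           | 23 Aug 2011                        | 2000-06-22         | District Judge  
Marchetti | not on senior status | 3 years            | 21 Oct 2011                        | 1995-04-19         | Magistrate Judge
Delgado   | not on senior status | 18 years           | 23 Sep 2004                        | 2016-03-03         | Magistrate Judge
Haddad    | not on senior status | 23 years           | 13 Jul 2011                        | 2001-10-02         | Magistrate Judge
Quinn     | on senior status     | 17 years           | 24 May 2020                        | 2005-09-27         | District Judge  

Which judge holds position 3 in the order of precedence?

By office: Quinn and Lund (District Judge); then Chaudhari, Marchetti, Achebe, Delgado and Haddad (Magistrate Judge).
Quinn and Lund are each on senior status, so the next rule applies.
Quinn and Lund both have years on the bench 17 years, so the next rule applies.
Among Quinn and Lund, by date of first judicial appointment (later first): Quinn (24 May 2020) before Lund (23 Aug 2011).
Among Chaudhari, Marchetti, Achebe, Delgado and Haddad, on senior status before not on senior status: Chaudhari (on senior status) before Marchetti, Achebe, Delgado and Haddad (not on senior status).
Among Marchetti, Achebe, Delgado and Haddad, by years on the bench (lower first): Marchetti (3 years) before Achebe (8 years) before Delgado (18 years) before Haddad (23 years).
Order: Quinn, Lund, Chaudhari, Marchetti, Achebe, Delgado, Haddad.

Chaudhari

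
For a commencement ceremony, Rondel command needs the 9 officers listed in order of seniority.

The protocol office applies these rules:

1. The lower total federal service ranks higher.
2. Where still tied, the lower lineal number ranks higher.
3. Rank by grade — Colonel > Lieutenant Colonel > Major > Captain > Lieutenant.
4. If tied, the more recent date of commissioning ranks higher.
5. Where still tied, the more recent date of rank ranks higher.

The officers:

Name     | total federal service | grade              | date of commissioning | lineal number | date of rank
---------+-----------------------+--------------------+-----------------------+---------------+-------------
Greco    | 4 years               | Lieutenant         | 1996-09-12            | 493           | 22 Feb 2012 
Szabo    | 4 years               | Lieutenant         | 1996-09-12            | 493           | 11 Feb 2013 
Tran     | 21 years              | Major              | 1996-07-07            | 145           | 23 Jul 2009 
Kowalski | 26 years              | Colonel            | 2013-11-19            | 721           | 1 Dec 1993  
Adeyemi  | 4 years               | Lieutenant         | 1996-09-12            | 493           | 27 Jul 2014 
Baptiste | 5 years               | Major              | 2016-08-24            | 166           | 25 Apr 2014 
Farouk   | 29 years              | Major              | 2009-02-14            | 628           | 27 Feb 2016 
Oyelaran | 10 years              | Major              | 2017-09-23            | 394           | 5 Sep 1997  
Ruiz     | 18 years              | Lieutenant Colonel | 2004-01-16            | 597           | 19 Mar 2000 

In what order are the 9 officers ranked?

By total federal service (lower first): Adeyemi, Szabo and Greco (each 4 years); then Baptiste (5 years); then Oyelaran (10 years); then Ruiz (18 years); then Tran (21 years); then Kowalski (26 years); then Farouk (29 years).
Adeyemi, Szabo and Greco all have lineal number 493, so the next rule applies.
Adeyemi, Szabo and Greco are each Lieutenant, so the next rule applies.
Adeyemi, Szabo and Greco all have date of commissioning 1996-09-12, so the next rule applies.
Among Adeyemi, Szabo and Greco, by date of rank (later first): Adeyemi (27 Jul 2014) before Szabo (11 Feb 2013) before Greco (22 Feb 2012).
Full order: Adeyemi, Szabo, Greco, Baptiste, Oyelaran, Ruiz, Tran, Kowalski, Farouk.

Adeyemi, Szabo, Greco, Baptiste, Oyelaran, Ruiz, Tran, Kowalski, Farouk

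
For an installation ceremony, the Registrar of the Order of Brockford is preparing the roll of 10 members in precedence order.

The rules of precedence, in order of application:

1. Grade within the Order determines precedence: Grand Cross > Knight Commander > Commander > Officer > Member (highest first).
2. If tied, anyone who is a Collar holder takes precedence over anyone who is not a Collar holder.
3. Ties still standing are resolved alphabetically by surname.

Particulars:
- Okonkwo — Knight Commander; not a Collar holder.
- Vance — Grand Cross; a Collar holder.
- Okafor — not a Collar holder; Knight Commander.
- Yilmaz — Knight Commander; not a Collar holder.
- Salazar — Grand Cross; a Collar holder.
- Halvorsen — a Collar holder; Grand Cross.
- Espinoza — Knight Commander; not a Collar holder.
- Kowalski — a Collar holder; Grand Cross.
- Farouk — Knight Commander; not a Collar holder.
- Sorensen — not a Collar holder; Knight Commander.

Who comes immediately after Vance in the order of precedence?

By grade within the Order: Halvorsen, Kowalski, Salazar and Vance (Grand Cross); then Espinoza, Farouk, Okafor, Okonkwo, Sorensen and Yilmaz (Knight Commander).
Halvorsen, Kowalski, Salazar and Vance are each a Collar holder, so the next rule applies.
Among Halvorsen, Kowalski, Salazar and Vance, alphabetically by surname: Halvorsen before Kowalski before Salazar before Vance.
Espinoza, Farouk, Okafor, Okonkwo, Sorensen and Yilmaz are each not a Collar holder, so the next rule applies.
Among Espinoza, Farouk, Okafor, Okonkwo, Sorensen and Yilmaz, alphabetically by surname: Espinoza before Farouk before Okafor before Okonkwo before Sorensen before Yilmaz.
Order: Halvorsen, Kowalski, Salazar, Vance, Espinoza, Farouk, Okafor, Okonkwo, Sorensen, Yilmaz.

Espinoza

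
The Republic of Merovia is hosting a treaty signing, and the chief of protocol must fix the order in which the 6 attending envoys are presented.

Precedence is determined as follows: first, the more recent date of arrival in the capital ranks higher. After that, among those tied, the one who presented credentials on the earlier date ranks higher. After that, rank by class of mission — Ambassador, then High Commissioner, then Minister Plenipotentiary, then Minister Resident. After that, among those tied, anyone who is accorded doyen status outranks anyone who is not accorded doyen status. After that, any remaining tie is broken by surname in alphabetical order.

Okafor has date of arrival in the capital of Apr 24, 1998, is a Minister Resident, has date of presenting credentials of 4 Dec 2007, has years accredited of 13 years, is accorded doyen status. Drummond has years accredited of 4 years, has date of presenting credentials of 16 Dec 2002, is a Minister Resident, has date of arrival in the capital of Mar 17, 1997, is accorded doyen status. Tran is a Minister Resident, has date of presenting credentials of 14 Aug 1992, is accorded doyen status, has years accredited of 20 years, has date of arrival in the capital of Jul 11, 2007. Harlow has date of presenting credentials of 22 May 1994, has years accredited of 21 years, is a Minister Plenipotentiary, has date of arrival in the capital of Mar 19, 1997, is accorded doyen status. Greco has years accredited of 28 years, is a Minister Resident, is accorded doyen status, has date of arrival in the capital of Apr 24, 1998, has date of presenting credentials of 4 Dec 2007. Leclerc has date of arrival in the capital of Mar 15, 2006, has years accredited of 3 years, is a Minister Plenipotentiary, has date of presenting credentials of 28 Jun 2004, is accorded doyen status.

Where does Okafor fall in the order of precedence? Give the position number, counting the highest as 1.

By date of arrival in the capital (later first): Tran (Jul 11, 2007); then Leclerc (Mar 15, 2006); then Greco and Okafor (both Apr 24, 1998); then Harlow (Mar 19, 1997); then Drummond (Mar 17, 1997).
Greco and Okafor both have date of presenting credentials 4 Dec 2007, so the next rule applies.
Greco and Okafor are each Minister Resident, so the next rule applies.
Greco and Okafor are each accorded doyen status, so the next rule applies.
Among Greco and Okafor, alphabetically by surname: Greco before Okafor.
Order: Tran, Leclerc, Greco, Okafor, Harlow, Drummond. So position 4.

4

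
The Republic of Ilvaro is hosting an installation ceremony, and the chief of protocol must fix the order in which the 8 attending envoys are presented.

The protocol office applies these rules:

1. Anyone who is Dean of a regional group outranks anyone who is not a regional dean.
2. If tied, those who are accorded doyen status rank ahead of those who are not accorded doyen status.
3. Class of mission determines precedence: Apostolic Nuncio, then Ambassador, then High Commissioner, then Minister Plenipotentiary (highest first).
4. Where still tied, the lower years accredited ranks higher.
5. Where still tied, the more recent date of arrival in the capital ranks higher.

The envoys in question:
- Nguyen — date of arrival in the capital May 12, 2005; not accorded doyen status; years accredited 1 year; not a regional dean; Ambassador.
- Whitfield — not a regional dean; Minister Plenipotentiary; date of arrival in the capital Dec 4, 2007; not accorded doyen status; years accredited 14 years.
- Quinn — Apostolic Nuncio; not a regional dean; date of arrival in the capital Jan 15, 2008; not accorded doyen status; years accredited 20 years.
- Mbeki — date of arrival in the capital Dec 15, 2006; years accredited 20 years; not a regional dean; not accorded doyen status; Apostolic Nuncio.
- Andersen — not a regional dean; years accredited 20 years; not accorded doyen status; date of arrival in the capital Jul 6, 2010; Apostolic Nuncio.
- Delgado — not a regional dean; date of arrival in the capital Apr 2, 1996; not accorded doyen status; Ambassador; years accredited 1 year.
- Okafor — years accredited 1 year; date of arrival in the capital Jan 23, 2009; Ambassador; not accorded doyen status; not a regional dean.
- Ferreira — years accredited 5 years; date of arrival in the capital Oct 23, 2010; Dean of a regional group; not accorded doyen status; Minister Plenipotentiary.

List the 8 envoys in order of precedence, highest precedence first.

Ferreira, Andersen, Quinn, Mbeki, Okafor, Nguyen, Delgado, Whitfield

By the first rule: Ferreira (Dean of a regional group); then Andersen, Quinn, Mbeki, Okafor, Nguyen, Delgado and Whitfield (each not a regional dean).
Andersen, Quinn, Mbeki, Okafor, Nguyen, Delgado and Whitfield are each not accorded doyen status, so the next rule applies.
Among Andersen, Quinn, Mbeki, Okafor, Nguyen, Delgado and Whitfield, by class of mission: Andersen, Quinn and Mbeki (Apostolic Nuncio) before Okafor, Nguyen and Delgado (Ambassador) before Whitfield (Minister Plenipotentiary).
Andersen, Quinn and Mbeki all have years accredited 20 years, so the next rule applies.
Among Andersen, Quinn and Mbeki, by date of arrival in the capital (later first): Andersen (Jul 6, 2010) before Quinn (Jan 15, 2008) before Mbeki (Dec 15, 2006).
Okafor, Nguyen and Delgado all have years accredited 1 year, so the next rule applies.
Among Okafor, Nguyen and Delgado, by date of arrival in the capital (later first): Okafor (Jan 23, 2009) before Nguyen (May 12, 2005) before Delgado (Apr 2, 1996).
Full order: Ferreira, Andersen, Quinn, Mbeki, Okafor, Nguyen, Delgado, Whitfield.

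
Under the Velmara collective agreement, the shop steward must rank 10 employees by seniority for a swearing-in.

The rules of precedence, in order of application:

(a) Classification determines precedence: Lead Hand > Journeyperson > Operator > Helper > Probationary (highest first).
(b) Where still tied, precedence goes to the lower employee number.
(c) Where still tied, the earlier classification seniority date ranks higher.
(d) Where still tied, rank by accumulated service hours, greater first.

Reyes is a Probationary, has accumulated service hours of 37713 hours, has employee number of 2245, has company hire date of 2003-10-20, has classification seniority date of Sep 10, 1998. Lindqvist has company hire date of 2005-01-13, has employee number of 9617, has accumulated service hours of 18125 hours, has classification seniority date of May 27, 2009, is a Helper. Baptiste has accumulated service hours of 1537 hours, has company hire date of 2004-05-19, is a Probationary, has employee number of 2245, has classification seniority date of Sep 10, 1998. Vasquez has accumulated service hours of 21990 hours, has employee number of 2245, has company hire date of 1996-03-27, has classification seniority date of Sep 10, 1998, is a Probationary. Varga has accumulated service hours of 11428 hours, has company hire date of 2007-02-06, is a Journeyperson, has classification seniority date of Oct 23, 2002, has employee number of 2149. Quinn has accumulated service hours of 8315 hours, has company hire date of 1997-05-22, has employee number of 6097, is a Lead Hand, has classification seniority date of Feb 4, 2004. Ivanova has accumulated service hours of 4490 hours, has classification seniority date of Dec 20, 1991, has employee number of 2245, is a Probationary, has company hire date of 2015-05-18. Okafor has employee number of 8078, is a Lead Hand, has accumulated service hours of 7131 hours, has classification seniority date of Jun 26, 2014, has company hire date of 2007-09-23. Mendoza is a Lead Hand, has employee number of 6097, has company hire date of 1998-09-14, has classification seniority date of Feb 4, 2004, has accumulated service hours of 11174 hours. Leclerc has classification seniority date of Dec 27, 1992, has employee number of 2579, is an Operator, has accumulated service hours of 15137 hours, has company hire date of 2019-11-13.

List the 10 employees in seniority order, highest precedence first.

Mendoza, Quinn, Okafor, Varga, Leclerc, Lindqvist, Ivanova, Reyes, Vasquez, Baptiste

By classification: Mendoza, Quinn and Okafor (Lead Hand); then Varga (Journeyperson); then Leclerc (Operator); then Lindqvist (Helper); then Ivanova, Reyes, Vasquez and Baptiste (Probationary).
Among Mendoza, Quinn and Okafor, by employee number (lower first): Mendoza and Quinn (6097) before Okafor (8078).
Mendoza and Quinn both have classification seniority date Feb 4, 2004, so the next rule applies.
Among Mendoza and Quinn, by accumulated service hours (higher first): Mendoza (11174 hours) before Quinn (8315 hours).
Ivanova, Reyes, Vasquez and Baptiste all have employee number 2245, so the next rule applies.
Among Ivanova, Reyes, Vasquez and Baptiste, by classification seniority date (earlier first): Ivanova (Dec 20, 1991) before Reyes, Vasquez and Baptiste (Sep 10, 1998).
Among Reyes, Vasquez and Baptiste, by accumulated service hours (higher first): Reyes (37713 hours) before Vasquez (21990 hours) before Baptiste (1537 hours).
Full order: Mendoza, Quinn, Okafor, Varga, Leclerc, Lindqvist, Ivanova, Reyes, Vasquez, Baptiste.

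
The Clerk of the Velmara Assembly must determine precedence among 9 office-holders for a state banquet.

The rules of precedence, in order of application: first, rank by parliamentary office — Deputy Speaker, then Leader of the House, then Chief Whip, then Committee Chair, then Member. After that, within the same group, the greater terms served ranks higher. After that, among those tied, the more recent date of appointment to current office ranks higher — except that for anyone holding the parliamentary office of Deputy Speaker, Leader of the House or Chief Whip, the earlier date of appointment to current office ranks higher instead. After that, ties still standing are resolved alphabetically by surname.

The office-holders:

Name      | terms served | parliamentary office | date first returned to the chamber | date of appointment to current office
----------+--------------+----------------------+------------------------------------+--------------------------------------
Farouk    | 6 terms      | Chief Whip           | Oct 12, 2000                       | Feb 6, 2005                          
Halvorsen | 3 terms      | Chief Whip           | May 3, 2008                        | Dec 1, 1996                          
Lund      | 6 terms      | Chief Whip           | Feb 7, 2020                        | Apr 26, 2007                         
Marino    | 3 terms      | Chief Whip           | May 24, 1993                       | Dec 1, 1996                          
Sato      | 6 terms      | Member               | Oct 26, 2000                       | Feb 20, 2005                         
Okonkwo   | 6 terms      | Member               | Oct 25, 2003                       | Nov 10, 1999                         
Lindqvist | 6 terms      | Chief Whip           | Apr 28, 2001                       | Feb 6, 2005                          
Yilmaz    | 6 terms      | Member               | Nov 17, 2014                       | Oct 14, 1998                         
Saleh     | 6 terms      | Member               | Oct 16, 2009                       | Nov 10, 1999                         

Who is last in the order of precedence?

By parliamentary office: Farouk, Lindqvist, Lund, Halvorsen and Marino (Chief Whip); then Sato, Okonkwo, Saleh and Yilmaz (Member).
Among Farouk, Lindqvist, Lund, Halvorsen and Marino, by terms served (higher first): Farouk, Lindqvist and Lund (6 terms) before Halvorsen and Marino (3 terms).
Among Farouk, Lindqvist and Lund, by date of appointment to current office (earlier first) (reversed rule for this group): Farouk and Lindqvist (Feb 6, 2005) before Lund (Apr 26, 2007).
Among Farouk and Lindqvist, alphabetically by surname: Farouk before Lindqvist.
Halvorsen and Marino both have date of appointment to current office Dec 1, 1996, so the next rule applies.
Among Halvorsen and Marino, alphabetically by surname: Halvorsen before Marino.
Sato, Okonkwo, Saleh and Yilmaz all have terms served 6 terms, so the next rule applies.
Among Sato, Okonkwo, Saleh and Yilmaz, by date of appointment to current office (later first): Sato (Feb 20, 2005) before Okonkwo and Saleh (Nov 10, 1999) before Yilmaz (Oct 14, 1998).
Among Okonkwo and Saleh, alphabetically by surname: Okonkwo before Saleh.
Order: Farouk, Lindqvist, Lund, Halvorsen, Marino, Sato, Okonkwo, Saleh, Yilmaz.

Yilmaz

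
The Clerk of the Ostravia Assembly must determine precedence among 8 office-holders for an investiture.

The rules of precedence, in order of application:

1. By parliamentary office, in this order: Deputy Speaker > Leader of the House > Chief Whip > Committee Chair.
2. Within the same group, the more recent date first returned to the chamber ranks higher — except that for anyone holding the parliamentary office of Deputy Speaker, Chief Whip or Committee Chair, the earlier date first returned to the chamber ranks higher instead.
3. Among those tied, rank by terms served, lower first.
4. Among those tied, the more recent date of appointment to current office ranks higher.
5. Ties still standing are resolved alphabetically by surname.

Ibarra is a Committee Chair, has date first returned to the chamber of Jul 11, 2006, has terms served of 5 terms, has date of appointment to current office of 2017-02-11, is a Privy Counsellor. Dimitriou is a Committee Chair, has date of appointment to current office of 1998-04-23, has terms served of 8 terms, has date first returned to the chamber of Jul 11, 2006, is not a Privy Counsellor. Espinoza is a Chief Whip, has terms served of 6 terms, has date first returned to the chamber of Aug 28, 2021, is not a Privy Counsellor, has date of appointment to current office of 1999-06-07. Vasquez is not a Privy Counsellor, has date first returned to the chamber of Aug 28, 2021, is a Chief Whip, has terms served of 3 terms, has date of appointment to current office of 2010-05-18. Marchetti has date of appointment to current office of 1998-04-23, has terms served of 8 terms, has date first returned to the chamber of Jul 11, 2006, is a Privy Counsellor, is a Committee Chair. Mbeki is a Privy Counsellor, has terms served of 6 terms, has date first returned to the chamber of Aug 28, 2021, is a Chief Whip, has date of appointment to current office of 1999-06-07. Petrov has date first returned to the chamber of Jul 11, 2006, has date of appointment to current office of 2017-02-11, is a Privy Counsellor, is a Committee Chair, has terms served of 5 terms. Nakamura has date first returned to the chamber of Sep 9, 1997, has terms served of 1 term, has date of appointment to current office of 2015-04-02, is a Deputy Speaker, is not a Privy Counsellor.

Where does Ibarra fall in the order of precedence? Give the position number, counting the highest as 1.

By parliamentary office: Nakamura (Deputy Speaker); then Vasquez, Espinoza and Mbeki (Chief Whip); then Ibarra, Petrov, Dimitriou and Marchetti (Committee Chair).
Vasquez, Espinoza and Mbeki all have date first returned to the chamber Aug 28, 2021, so the next rule applies.
Among Vasquez, Espinoza and Mbeki, by terms served (lower first): Vasquez (3 terms) before Espinoza and Mbeki (6 terms).
Espinoza and Mbeki both have date of appointment to current office 1999-06-07, so the next rule applies.
Among Espinoza and Mbeki, alphabetically by surname: Espinoza before Mbeki.
Ibarra, Petrov, Dimitriou and Marchetti all have date first returned to the chamber Jul 11, 2006, so the next rule applies.
Among Ibarra, Petrov, Dimitriou and Marchetti, by terms served (lower first): Ibarra and Petrov (5 terms) before Dimitriou and Marchetti (8 terms).
Ibarra and Petrov both have date of appointment to current office 2017-02-11, so the next rule applies.
Among Ibarra and Petrov, alphabetically by surname: Ibarra before Petrov.
Dimitriou and Marchetti both have date of appointment to current office 1998-04-23, so the next rule applies.
Among Dimitriou and Marchetti, alphabetically by surname: Dimitriou before Marchetti.
Order: Nakamura, Vasquez, Espinoza, Mbeki, Ibarra, Petrov, Dimitriou, Marchetti. So position 5.

5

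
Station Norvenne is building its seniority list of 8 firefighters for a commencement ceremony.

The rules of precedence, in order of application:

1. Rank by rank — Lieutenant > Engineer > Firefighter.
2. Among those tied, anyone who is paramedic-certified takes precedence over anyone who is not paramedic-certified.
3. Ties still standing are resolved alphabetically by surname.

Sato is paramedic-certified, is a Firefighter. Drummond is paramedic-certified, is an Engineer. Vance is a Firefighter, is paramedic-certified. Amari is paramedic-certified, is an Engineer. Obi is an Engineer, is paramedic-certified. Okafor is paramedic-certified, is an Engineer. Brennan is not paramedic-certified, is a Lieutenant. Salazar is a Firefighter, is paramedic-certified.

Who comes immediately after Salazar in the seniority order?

By rank: Brennan (Lieutenant); then Amari, Drummond, Obi and Okafor (Engineer); then Salazar, Sato and Vance (Firefighter).
Amari, Drummond, Obi and Okafor are each paramedic-certified, so the next rule applies.
Among Amari, Drummond, Obi and Okafor, alphabetically by surname: Amari before Drummond before Obi before Okafor.
Salazar, Sato and Vance are each paramedic-certified, so the next rule applies.
Among Salazar, Sato and Vance, alphabetically by surname: Salazar before Sato before Vance.
Order: Brennan, Amari, Drummond, Obi, Okafor, Salazar, Sato, Vance.

Sato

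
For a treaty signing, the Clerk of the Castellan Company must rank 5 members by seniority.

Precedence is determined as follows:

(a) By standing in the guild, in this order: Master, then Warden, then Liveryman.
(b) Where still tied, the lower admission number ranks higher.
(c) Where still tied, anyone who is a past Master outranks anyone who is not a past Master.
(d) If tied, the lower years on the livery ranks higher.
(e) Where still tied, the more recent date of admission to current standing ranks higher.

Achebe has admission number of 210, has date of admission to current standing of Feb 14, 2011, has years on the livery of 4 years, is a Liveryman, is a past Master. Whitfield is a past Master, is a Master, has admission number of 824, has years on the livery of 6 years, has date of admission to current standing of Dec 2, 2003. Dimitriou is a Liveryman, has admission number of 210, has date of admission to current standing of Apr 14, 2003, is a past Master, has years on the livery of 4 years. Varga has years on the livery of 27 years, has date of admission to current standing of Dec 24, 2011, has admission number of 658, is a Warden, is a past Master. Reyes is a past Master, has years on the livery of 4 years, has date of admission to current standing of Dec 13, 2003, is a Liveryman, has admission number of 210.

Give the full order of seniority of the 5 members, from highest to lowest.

Whitfield, Varga, Achebe, Reyes, Dimitriou

By standing in the guild: Whitfield (Master); then Varga (Warden); then Achebe, Reyes and Dimitriou (Liveryman).
Achebe, Reyes and Dimitriou all have admission number 210, so the next rule applies.
Achebe, Reyes and Dimitriou are each a past Master, so the next rule applies.
Achebe, Reyes and Dimitriou all have years on the livery 4 years, so the next rule applies.
Among Achebe, Reyes and Dimitriou, by date of admission to current standing (later first): Achebe (Feb 14, 2011) before Reyes (Dec 13, 2003) before Dimitriou (Apr 14, 2003).
Full order: Whitfield, Varga, Achebe, Reyes, Dimitriou.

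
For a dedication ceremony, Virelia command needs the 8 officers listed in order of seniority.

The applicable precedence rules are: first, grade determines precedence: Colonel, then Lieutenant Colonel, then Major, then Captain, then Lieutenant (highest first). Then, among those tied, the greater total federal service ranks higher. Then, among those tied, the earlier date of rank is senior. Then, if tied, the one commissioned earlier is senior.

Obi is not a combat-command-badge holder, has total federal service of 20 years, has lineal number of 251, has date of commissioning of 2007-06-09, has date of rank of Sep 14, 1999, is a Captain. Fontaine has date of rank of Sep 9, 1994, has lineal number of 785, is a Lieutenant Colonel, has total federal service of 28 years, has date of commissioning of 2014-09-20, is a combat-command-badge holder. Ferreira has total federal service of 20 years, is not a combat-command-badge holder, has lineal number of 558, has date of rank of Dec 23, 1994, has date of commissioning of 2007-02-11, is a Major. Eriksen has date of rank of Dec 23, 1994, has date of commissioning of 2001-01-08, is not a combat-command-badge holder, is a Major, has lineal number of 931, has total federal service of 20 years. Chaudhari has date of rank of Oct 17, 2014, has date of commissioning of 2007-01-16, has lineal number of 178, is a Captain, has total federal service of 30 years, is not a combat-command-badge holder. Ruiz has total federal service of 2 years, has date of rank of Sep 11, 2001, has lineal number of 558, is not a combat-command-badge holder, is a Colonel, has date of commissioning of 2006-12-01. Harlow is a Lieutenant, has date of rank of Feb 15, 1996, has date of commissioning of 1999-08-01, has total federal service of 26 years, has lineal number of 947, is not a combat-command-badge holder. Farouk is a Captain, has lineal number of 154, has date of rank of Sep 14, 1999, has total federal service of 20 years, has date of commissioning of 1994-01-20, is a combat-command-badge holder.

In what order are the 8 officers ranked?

By grade: Ruiz (Colonel); then Fontaine (Lieutenant Colonel); then Eriksen and Ferreira (Major); then Chaudhari, Farouk and Obi (Captain); then Harlow (Lieutenant).
Eriksen and Ferreira both have total federal service 20 years, so the next rule applies.
Eriksen and Ferreira both have date of rank Dec 23, 1994, so the next rule applies.
Among Eriksen and Ferreira, by date of commissioning (earlier first): Eriksen (2001-01-08) before Ferreira (2007-02-11).
Among Chaudhari, Farouk and Obi, by total federal service (higher first): Chaudhari (30 years) before Farouk and Obi (20 years).
Farouk and Obi both have date of rank Sep 14, 1999, so the next rule applies.
Among Farouk and Obi, by date of commissioning (earlier first): Farouk (1994-01-20) before Obi (2007-06-09).
Full order: Ruiz, Fontaine, Eriksen, Ferreira, Chaudhari, Farouk, Obi, Harlow.

Ruiz, Fontaine, Eriksen, Ferreira, Chaudhari, Farouk, Obi, Harlow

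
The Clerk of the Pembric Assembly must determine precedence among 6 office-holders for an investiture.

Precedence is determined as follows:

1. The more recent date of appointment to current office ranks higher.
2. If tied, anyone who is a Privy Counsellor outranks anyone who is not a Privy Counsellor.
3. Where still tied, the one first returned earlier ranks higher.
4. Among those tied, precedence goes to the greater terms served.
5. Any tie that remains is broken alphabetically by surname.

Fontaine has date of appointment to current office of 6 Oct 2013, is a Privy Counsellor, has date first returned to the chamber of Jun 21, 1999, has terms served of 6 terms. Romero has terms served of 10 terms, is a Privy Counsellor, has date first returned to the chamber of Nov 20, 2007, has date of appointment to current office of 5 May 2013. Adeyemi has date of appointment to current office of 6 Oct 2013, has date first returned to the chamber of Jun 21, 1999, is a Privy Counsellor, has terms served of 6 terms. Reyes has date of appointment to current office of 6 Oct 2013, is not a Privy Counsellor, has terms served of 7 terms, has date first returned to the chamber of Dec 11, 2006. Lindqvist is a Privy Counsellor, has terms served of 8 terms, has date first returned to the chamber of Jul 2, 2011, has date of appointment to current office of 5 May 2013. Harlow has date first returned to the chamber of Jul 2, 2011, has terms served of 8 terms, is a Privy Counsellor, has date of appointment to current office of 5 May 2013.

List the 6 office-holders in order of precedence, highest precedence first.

Adeyemi, Fontaine, Reyes, Romero, Harlow, Lindqvist

By date of appointment to current office (later first): Adeyemi, Fontaine and Reyes (each 6 Oct 2013); then Romero, Harlow and Lindqvist (each 5 May 2013).
Among Adeyemi, Fontaine and Reyes, a Privy Counsellor before not a Privy Counsellor: Adeyemi and Fontaine (a Privy Counsellor) before Reyes (not a Privy Counsellor).
Adeyemi and Fontaine both have date first returned to the chamber Jun 21, 1999, so the next rule applies.
Adeyemi and Fontaine both have terms served 6 terms, so the next rule applies.
Among Adeyemi and Fontaine, alphabetically by surname: Adeyemi before Fontaine.
Romero, Harlow and Lindqvist are each a Privy Counsellor, so the next rule applies.
Among Romero, Harlow and Lindqvist, by date first returned to the chamber (earlier first): Romero (Nov 20, 2007) before Harlow and Lindqvist (Jul 2, 2011).
Harlow and Lindqvist both have terms served 8 terms, so the next rule applies.
Among Harlow and Lindqvist, alphabetically by surname: Harlow before Lindqvist.
Full order: Adeyemi, Fontaine, Reyes, Romero, Harlow, Lindqvist.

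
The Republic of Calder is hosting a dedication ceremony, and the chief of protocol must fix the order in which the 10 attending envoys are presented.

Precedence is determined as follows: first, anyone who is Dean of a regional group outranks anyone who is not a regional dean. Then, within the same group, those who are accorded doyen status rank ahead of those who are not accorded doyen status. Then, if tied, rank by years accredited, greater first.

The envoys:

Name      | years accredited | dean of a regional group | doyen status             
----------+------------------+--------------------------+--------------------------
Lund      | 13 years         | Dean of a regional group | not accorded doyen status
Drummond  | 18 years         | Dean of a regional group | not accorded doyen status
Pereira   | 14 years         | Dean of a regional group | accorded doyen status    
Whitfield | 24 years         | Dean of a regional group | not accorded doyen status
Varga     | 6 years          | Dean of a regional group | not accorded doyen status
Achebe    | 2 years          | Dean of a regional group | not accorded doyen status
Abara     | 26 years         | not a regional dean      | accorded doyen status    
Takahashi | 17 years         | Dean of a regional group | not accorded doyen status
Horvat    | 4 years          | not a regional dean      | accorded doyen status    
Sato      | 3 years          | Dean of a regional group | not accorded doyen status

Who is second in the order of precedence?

By the first rule: Pereira, Whitfield, Drummond, Takahashi, Lund, Varga, Sato and Achebe (each Dean of a regional group); then Abara and Horvat (both not a regional dean).
Among Pereira, Whitfield, Drummond, Takahashi, Lund, Varga, Sato and Achebe, accorded doyen status before not accorded doyen status: Pereira (accorded doyen status) before Whitfield, Drummond, Takahashi, Lund, Varga, Sato and Achebe (not accorded doyen status).
Among Whitfield, Drummond, Takahashi, Lund, Varga, Sato and Achebe, by years accredited (higher first): Whitfield (24 years) before Drummond (18 years) before Takahashi (17 years) before Lund (13 years) before Varga (6 years) before Sato (3 years) before Achebe (2 years).
Abara and Horvat are each accorded doyen status, so the next rule applies.
Among Abara and Horvat, by years accredited (higher first): Abara (26 years) before Horvat (4 years).
Order: Pereira, Whitfield, Drummond, Takahashi, Lund, Varga, Sato, Achebe, Abara, Horvat.

Whitfield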